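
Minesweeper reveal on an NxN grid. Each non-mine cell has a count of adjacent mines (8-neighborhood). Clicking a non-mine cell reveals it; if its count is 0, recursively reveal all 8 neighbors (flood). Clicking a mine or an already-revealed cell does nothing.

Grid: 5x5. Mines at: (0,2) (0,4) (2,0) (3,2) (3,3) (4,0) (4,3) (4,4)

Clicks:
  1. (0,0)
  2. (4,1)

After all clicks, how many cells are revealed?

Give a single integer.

Answer: 5

Derivation:
Click 1 (0,0) count=0: revealed 4 new [(0,0) (0,1) (1,0) (1,1)] -> total=4
Click 2 (4,1) count=2: revealed 1 new [(4,1)] -> total=5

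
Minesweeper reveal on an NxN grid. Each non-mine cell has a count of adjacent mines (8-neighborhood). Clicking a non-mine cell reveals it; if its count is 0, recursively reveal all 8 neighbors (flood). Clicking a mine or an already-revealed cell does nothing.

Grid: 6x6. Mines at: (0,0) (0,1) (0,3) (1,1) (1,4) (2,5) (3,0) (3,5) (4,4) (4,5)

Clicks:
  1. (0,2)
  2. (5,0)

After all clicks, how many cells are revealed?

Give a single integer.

Answer: 15

Derivation:
Click 1 (0,2) count=3: revealed 1 new [(0,2)] -> total=1
Click 2 (5,0) count=0: revealed 14 new [(2,1) (2,2) (2,3) (3,1) (3,2) (3,3) (4,0) (4,1) (4,2) (4,3) (5,0) (5,1) (5,2) (5,3)] -> total=15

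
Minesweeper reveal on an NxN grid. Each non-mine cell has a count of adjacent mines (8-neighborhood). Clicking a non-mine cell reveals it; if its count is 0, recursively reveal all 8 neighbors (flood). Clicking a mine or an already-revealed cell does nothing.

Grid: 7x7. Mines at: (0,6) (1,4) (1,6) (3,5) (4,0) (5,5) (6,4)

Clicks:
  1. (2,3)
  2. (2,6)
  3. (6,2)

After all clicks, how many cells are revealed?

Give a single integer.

Answer: 32

Derivation:
Click 1 (2,3) count=1: revealed 1 new [(2,3)] -> total=1
Click 2 (2,6) count=2: revealed 1 new [(2,6)] -> total=2
Click 3 (6,2) count=0: revealed 30 new [(0,0) (0,1) (0,2) (0,3) (1,0) (1,1) (1,2) (1,3) (2,0) (2,1) (2,2) (2,4) (3,0) (3,1) (3,2) (3,3) (3,4) (4,1) (4,2) (4,3) (4,4) (5,0) (5,1) (5,2) (5,3) (5,4) (6,0) (6,1) (6,2) (6,3)] -> total=32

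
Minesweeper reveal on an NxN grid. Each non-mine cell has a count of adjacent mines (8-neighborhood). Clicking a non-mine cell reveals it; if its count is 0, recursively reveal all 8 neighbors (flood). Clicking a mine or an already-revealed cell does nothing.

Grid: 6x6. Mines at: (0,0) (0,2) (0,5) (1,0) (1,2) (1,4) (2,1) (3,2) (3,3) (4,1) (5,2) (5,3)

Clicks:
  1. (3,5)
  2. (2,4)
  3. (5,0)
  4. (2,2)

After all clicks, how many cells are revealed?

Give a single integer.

Answer: 10

Derivation:
Click 1 (3,5) count=0: revealed 8 new [(2,4) (2,5) (3,4) (3,5) (4,4) (4,5) (5,4) (5,5)] -> total=8
Click 2 (2,4) count=2: revealed 0 new [(none)] -> total=8
Click 3 (5,0) count=1: revealed 1 new [(5,0)] -> total=9
Click 4 (2,2) count=4: revealed 1 new [(2,2)] -> total=10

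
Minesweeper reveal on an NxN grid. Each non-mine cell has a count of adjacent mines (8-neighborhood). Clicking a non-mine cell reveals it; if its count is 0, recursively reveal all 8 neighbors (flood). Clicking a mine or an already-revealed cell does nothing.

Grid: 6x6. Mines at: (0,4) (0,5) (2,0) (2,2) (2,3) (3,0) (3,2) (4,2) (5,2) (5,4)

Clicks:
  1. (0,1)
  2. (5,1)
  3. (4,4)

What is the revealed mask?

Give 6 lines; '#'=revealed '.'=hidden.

Answer: ####..
####..
......
......
....#.
.#....

Derivation:
Click 1 (0,1) count=0: revealed 8 new [(0,0) (0,1) (0,2) (0,3) (1,0) (1,1) (1,2) (1,3)] -> total=8
Click 2 (5,1) count=2: revealed 1 new [(5,1)] -> total=9
Click 3 (4,4) count=1: revealed 1 new [(4,4)] -> total=10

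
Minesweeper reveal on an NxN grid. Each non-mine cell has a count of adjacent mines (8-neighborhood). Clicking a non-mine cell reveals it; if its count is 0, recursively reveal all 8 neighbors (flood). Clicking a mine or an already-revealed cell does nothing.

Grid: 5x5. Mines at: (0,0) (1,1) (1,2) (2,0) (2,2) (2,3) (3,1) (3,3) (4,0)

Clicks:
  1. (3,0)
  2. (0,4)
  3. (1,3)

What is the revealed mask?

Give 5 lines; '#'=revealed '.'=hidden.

Click 1 (3,0) count=3: revealed 1 new [(3,0)] -> total=1
Click 2 (0,4) count=0: revealed 4 new [(0,3) (0,4) (1,3) (1,4)] -> total=5
Click 3 (1,3) count=3: revealed 0 new [(none)] -> total=5

Answer: ...##
...##
.....
#....
.....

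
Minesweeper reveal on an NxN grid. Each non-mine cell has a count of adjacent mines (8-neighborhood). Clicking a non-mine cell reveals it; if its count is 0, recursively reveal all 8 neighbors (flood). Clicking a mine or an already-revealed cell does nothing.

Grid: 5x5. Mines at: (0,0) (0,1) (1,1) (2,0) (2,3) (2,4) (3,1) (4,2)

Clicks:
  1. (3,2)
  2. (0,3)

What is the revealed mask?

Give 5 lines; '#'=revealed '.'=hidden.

Answer: ..###
..###
.....
..#..
.....

Derivation:
Click 1 (3,2) count=3: revealed 1 new [(3,2)] -> total=1
Click 2 (0,3) count=0: revealed 6 new [(0,2) (0,3) (0,4) (1,2) (1,3) (1,4)] -> total=7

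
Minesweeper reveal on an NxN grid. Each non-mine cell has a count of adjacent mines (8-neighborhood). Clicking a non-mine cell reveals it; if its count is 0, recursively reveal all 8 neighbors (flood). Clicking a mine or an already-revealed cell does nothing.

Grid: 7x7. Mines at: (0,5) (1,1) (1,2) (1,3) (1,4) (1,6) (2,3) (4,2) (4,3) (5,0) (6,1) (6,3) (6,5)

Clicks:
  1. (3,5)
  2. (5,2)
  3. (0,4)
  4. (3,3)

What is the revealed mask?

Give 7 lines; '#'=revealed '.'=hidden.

Click 1 (3,5) count=0: revealed 12 new [(2,4) (2,5) (2,6) (3,4) (3,5) (3,6) (4,4) (4,5) (4,6) (5,4) (5,5) (5,6)] -> total=12
Click 2 (5,2) count=4: revealed 1 new [(5,2)] -> total=13
Click 3 (0,4) count=3: revealed 1 new [(0,4)] -> total=14
Click 4 (3,3) count=3: revealed 1 new [(3,3)] -> total=15

Answer: ....#..
.......
....###
...####
....###
..#.###
.......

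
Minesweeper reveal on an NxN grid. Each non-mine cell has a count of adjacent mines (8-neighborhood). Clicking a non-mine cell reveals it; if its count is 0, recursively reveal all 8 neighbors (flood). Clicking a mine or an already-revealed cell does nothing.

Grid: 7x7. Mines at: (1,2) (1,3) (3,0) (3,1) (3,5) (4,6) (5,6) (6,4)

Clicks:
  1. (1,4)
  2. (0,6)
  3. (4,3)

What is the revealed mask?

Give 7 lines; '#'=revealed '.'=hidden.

Answer: ....###
....###
..#####
..###..
#####..
#####..
####...

Derivation:
Click 1 (1,4) count=1: revealed 1 new [(1,4)] -> total=1
Click 2 (0,6) count=0: revealed 8 new [(0,4) (0,5) (0,6) (1,5) (1,6) (2,4) (2,5) (2,6)] -> total=9
Click 3 (4,3) count=0: revealed 19 new [(2,2) (2,3) (3,2) (3,3) (3,4) (4,0) (4,1) (4,2) (4,3) (4,4) (5,0) (5,1) (5,2) (5,3) (5,4) (6,0) (6,1) (6,2) (6,3)] -> total=28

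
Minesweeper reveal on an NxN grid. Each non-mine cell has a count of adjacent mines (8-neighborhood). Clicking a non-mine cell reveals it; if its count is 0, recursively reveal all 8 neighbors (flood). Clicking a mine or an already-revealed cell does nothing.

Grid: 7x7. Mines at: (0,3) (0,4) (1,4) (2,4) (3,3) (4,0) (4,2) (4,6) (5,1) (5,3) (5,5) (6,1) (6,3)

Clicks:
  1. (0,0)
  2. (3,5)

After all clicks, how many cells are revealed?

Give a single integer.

Answer: 13

Derivation:
Click 1 (0,0) count=0: revealed 12 new [(0,0) (0,1) (0,2) (1,0) (1,1) (1,2) (2,0) (2,1) (2,2) (3,0) (3,1) (3,2)] -> total=12
Click 2 (3,5) count=2: revealed 1 new [(3,5)] -> total=13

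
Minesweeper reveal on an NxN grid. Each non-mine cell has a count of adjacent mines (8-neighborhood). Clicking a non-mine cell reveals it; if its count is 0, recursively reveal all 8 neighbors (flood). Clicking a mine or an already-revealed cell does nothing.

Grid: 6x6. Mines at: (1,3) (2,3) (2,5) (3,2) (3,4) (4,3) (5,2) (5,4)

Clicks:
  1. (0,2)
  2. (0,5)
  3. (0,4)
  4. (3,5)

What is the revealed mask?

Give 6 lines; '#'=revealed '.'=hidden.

Click 1 (0,2) count=1: revealed 1 new [(0,2)] -> total=1
Click 2 (0,5) count=0: revealed 4 new [(0,4) (0,5) (1,4) (1,5)] -> total=5
Click 3 (0,4) count=1: revealed 0 new [(none)] -> total=5
Click 4 (3,5) count=2: revealed 1 new [(3,5)] -> total=6

Answer: ..#.##
....##
......
.....#
......
......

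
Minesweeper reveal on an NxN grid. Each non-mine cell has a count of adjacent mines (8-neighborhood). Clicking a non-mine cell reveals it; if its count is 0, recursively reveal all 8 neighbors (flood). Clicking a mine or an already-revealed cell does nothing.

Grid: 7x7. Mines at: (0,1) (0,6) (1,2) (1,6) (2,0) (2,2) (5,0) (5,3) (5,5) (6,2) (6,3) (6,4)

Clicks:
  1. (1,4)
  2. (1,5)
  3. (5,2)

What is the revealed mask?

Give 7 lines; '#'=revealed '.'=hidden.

Answer: ...###.
...###.
...####
...####
...####
..#....
.......

Derivation:
Click 1 (1,4) count=0: revealed 18 new [(0,3) (0,4) (0,5) (1,3) (1,4) (1,5) (2,3) (2,4) (2,5) (2,6) (3,3) (3,4) (3,5) (3,6) (4,3) (4,4) (4,5) (4,6)] -> total=18
Click 2 (1,5) count=2: revealed 0 new [(none)] -> total=18
Click 3 (5,2) count=3: revealed 1 new [(5,2)] -> total=19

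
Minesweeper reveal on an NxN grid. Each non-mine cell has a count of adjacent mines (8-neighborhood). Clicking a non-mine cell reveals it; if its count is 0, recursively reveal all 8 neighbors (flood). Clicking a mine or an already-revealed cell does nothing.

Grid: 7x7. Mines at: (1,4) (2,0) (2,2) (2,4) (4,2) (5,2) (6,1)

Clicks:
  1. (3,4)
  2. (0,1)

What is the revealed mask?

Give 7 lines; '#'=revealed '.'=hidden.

Answer: ####...
####...
.......
....#..
.......
.......
.......

Derivation:
Click 1 (3,4) count=1: revealed 1 new [(3,4)] -> total=1
Click 2 (0,1) count=0: revealed 8 new [(0,0) (0,1) (0,2) (0,3) (1,0) (1,1) (1,2) (1,3)] -> total=9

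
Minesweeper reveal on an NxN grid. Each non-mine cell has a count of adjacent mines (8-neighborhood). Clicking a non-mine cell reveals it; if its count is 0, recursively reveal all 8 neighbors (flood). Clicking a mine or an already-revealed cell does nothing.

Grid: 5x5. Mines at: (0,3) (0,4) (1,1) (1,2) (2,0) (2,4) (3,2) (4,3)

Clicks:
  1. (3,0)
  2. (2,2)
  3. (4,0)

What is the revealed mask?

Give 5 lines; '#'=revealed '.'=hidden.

Click 1 (3,0) count=1: revealed 1 new [(3,0)] -> total=1
Click 2 (2,2) count=3: revealed 1 new [(2,2)] -> total=2
Click 3 (4,0) count=0: revealed 3 new [(3,1) (4,0) (4,1)] -> total=5

Answer: .....
.....
..#..
##...
##...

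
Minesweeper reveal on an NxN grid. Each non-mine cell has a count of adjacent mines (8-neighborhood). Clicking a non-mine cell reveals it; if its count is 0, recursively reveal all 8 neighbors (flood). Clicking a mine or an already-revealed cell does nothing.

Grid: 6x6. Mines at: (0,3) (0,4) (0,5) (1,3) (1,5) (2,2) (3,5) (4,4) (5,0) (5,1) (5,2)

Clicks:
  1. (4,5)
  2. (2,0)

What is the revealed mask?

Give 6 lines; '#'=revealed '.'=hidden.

Click 1 (4,5) count=2: revealed 1 new [(4,5)] -> total=1
Click 2 (2,0) count=0: revealed 12 new [(0,0) (0,1) (0,2) (1,0) (1,1) (1,2) (2,0) (2,1) (3,0) (3,1) (4,0) (4,1)] -> total=13

Answer: ###...
###...
##....
##....
##...#
......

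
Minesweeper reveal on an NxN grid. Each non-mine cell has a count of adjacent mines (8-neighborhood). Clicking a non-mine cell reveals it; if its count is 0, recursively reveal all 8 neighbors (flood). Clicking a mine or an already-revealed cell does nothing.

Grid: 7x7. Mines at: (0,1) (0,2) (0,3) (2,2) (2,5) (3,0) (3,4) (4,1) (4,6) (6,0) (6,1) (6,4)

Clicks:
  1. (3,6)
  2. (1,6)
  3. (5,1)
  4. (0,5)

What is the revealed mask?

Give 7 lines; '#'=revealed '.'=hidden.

Answer: ....###
....###
.......
......#
.......
.#.....
.......

Derivation:
Click 1 (3,6) count=2: revealed 1 new [(3,6)] -> total=1
Click 2 (1,6) count=1: revealed 1 new [(1,6)] -> total=2
Click 3 (5,1) count=3: revealed 1 new [(5,1)] -> total=3
Click 4 (0,5) count=0: revealed 5 new [(0,4) (0,5) (0,6) (1,4) (1,5)] -> total=8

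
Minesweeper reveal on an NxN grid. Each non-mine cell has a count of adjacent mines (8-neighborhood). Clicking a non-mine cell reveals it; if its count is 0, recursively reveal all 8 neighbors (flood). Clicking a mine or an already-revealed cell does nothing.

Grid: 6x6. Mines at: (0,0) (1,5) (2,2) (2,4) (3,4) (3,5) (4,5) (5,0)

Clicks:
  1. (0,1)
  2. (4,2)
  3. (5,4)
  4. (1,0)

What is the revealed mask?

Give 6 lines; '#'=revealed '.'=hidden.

Answer: .#....
#.....
......
.###..
.####.
.####.

Derivation:
Click 1 (0,1) count=1: revealed 1 new [(0,1)] -> total=1
Click 2 (4,2) count=0: revealed 11 new [(3,1) (3,2) (3,3) (4,1) (4,2) (4,3) (4,4) (5,1) (5,2) (5,3) (5,4)] -> total=12
Click 3 (5,4) count=1: revealed 0 new [(none)] -> total=12
Click 4 (1,0) count=1: revealed 1 new [(1,0)] -> total=13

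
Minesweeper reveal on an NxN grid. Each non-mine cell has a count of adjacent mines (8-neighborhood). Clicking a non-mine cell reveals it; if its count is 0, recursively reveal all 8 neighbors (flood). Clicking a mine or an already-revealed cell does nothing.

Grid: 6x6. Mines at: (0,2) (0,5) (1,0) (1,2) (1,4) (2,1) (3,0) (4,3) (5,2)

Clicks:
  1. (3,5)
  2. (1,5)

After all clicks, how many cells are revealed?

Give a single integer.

Answer: 9

Derivation:
Click 1 (3,5) count=0: revealed 8 new [(2,4) (2,5) (3,4) (3,5) (4,4) (4,5) (5,4) (5,5)] -> total=8
Click 2 (1,5) count=2: revealed 1 new [(1,5)] -> total=9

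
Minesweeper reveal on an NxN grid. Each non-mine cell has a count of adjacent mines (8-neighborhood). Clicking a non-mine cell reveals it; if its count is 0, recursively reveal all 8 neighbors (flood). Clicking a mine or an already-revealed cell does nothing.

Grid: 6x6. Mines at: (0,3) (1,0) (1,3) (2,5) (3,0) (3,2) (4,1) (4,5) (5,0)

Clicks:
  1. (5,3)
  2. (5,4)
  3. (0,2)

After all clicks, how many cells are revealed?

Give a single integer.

Answer: 7

Derivation:
Click 1 (5,3) count=0: revealed 6 new [(4,2) (4,3) (4,4) (5,2) (5,3) (5,4)] -> total=6
Click 2 (5,4) count=1: revealed 0 new [(none)] -> total=6
Click 3 (0,2) count=2: revealed 1 new [(0,2)] -> total=7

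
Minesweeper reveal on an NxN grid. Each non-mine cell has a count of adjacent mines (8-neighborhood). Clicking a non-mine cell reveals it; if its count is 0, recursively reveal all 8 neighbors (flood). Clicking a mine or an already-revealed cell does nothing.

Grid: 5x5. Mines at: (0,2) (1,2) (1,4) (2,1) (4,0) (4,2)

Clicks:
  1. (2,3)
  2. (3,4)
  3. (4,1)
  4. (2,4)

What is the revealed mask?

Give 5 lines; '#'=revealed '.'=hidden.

Click 1 (2,3) count=2: revealed 1 new [(2,3)] -> total=1
Click 2 (3,4) count=0: revealed 5 new [(2,4) (3,3) (3,4) (4,3) (4,4)] -> total=6
Click 3 (4,1) count=2: revealed 1 new [(4,1)] -> total=7
Click 4 (2,4) count=1: revealed 0 new [(none)] -> total=7

Answer: .....
.....
...##
...##
.#.##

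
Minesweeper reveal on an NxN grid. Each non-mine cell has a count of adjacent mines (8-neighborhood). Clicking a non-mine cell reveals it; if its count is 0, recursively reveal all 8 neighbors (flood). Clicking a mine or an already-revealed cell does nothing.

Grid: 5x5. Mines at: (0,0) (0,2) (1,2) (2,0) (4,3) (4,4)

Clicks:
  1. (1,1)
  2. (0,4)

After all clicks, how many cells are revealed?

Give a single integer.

Click 1 (1,1) count=4: revealed 1 new [(1,1)] -> total=1
Click 2 (0,4) count=0: revealed 8 new [(0,3) (0,4) (1,3) (1,4) (2,3) (2,4) (3,3) (3,4)] -> total=9

Answer: 9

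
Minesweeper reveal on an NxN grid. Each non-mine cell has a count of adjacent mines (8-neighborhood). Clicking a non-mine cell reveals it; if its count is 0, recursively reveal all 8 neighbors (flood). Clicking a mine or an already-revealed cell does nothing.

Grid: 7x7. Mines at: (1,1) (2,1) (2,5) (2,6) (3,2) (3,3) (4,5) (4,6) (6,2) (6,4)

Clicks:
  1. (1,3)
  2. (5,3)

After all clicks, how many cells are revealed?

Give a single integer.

Click 1 (1,3) count=0: revealed 13 new [(0,2) (0,3) (0,4) (0,5) (0,6) (1,2) (1,3) (1,4) (1,5) (1,6) (2,2) (2,3) (2,4)] -> total=13
Click 2 (5,3) count=2: revealed 1 new [(5,3)] -> total=14

Answer: 14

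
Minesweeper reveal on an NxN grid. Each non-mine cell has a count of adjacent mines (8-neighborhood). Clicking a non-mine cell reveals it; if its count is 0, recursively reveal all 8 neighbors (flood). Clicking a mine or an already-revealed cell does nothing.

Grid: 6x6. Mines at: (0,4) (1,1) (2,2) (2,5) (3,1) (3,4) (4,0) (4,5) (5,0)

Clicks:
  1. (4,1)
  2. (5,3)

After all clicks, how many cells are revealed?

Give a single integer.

Answer: 8

Derivation:
Click 1 (4,1) count=3: revealed 1 new [(4,1)] -> total=1
Click 2 (5,3) count=0: revealed 7 new [(4,2) (4,3) (4,4) (5,1) (5,2) (5,3) (5,4)] -> total=8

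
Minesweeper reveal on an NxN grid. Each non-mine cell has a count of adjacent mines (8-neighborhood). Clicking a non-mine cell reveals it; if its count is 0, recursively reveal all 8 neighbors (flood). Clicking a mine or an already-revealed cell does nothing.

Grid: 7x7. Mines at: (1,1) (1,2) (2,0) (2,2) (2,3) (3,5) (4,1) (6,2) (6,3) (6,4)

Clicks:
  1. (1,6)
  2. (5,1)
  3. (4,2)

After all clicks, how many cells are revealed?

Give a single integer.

Click 1 (1,6) count=0: revealed 11 new [(0,3) (0,4) (0,5) (0,6) (1,3) (1,4) (1,5) (1,6) (2,4) (2,5) (2,6)] -> total=11
Click 2 (5,1) count=2: revealed 1 new [(5,1)] -> total=12
Click 3 (4,2) count=1: revealed 1 new [(4,2)] -> total=13

Answer: 13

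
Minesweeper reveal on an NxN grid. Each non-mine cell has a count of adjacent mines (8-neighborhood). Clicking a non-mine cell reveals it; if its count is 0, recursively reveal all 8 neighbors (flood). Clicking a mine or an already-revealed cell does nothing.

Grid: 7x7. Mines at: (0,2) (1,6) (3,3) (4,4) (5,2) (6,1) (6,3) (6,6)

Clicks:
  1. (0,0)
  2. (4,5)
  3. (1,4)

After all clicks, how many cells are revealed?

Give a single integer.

Click 1 (0,0) count=0: revealed 16 new [(0,0) (0,1) (1,0) (1,1) (1,2) (2,0) (2,1) (2,2) (3,0) (3,1) (3,2) (4,0) (4,1) (4,2) (5,0) (5,1)] -> total=16
Click 2 (4,5) count=1: revealed 1 new [(4,5)] -> total=17
Click 3 (1,4) count=0: revealed 9 new [(0,3) (0,4) (0,5) (1,3) (1,4) (1,5) (2,3) (2,4) (2,5)] -> total=26

Answer: 26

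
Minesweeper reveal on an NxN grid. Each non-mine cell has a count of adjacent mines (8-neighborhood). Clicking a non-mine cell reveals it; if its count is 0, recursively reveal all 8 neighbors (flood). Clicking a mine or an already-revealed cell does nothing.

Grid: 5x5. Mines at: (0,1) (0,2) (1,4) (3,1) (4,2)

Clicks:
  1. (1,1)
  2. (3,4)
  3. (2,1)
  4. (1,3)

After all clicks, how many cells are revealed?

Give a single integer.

Answer: 9

Derivation:
Click 1 (1,1) count=2: revealed 1 new [(1,1)] -> total=1
Click 2 (3,4) count=0: revealed 6 new [(2,3) (2,4) (3,3) (3,4) (4,3) (4,4)] -> total=7
Click 3 (2,1) count=1: revealed 1 new [(2,1)] -> total=8
Click 4 (1,3) count=2: revealed 1 new [(1,3)] -> total=9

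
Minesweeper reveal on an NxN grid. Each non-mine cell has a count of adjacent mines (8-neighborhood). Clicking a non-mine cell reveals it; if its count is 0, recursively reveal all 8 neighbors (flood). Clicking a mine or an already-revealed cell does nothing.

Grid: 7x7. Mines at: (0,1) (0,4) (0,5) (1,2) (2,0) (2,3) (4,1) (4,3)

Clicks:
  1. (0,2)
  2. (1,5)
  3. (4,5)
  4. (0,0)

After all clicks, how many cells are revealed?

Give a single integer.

Click 1 (0,2) count=2: revealed 1 new [(0,2)] -> total=1
Click 2 (1,5) count=2: revealed 1 new [(1,5)] -> total=2
Click 3 (4,5) count=0: revealed 25 new [(1,4) (1,6) (2,4) (2,5) (2,6) (3,4) (3,5) (3,6) (4,4) (4,5) (4,6) (5,0) (5,1) (5,2) (5,3) (5,4) (5,5) (5,6) (6,0) (6,1) (6,2) (6,3) (6,4) (6,5) (6,6)] -> total=27
Click 4 (0,0) count=1: revealed 1 new [(0,0)] -> total=28

Answer: 28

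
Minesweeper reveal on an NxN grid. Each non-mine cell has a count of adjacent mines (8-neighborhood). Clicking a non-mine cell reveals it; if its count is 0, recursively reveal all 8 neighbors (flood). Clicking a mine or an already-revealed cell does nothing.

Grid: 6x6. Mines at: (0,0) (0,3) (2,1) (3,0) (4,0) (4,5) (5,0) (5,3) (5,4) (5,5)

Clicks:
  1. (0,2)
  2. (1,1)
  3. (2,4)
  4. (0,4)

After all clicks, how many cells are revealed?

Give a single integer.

Click 1 (0,2) count=1: revealed 1 new [(0,2)] -> total=1
Click 2 (1,1) count=2: revealed 1 new [(1,1)] -> total=2
Click 3 (2,4) count=0: revealed 17 new [(0,4) (0,5) (1,2) (1,3) (1,4) (1,5) (2,2) (2,3) (2,4) (2,5) (3,2) (3,3) (3,4) (3,5) (4,2) (4,3) (4,4)] -> total=19
Click 4 (0,4) count=1: revealed 0 new [(none)] -> total=19

Answer: 19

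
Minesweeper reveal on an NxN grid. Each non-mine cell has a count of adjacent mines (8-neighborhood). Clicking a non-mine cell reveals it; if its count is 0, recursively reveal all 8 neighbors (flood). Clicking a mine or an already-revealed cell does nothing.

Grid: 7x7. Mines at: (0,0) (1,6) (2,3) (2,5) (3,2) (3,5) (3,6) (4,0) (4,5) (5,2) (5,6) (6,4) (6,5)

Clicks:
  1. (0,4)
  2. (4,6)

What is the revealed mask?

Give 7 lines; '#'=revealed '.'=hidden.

Click 1 (0,4) count=0: revealed 10 new [(0,1) (0,2) (0,3) (0,4) (0,5) (1,1) (1,2) (1,3) (1,4) (1,5)] -> total=10
Click 2 (4,6) count=4: revealed 1 new [(4,6)] -> total=11

Answer: .#####.
.#####.
.......
.......
......#
.......
.......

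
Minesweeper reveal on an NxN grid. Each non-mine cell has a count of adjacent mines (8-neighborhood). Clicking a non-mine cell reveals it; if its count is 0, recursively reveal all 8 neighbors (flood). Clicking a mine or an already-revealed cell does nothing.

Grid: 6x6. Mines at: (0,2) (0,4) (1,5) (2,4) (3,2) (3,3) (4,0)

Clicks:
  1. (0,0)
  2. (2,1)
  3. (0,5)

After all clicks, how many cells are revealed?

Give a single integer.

Answer: 9

Derivation:
Click 1 (0,0) count=0: revealed 8 new [(0,0) (0,1) (1,0) (1,1) (2,0) (2,1) (3,0) (3,1)] -> total=8
Click 2 (2,1) count=1: revealed 0 new [(none)] -> total=8
Click 3 (0,5) count=2: revealed 1 new [(0,5)] -> total=9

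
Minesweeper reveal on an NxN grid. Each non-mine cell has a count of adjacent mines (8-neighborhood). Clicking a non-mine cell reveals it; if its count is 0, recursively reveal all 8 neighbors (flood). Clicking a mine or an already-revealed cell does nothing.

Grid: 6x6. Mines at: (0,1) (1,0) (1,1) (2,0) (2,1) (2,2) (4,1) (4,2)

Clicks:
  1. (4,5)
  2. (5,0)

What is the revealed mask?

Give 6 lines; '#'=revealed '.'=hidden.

Click 1 (4,5) count=0: revealed 20 new [(0,2) (0,3) (0,4) (0,5) (1,2) (1,3) (1,4) (1,5) (2,3) (2,4) (2,5) (3,3) (3,4) (3,5) (4,3) (4,4) (4,5) (5,3) (5,4) (5,5)] -> total=20
Click 2 (5,0) count=1: revealed 1 new [(5,0)] -> total=21

Answer: ..####
..####
...###
...###
...###
#..###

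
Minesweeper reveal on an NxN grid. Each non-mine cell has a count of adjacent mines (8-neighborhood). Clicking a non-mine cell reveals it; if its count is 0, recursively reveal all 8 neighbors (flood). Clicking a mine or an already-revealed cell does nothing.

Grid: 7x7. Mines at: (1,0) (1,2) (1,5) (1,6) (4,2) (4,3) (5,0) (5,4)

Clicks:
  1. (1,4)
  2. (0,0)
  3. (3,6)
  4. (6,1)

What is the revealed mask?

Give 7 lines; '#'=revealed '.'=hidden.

Click 1 (1,4) count=1: revealed 1 new [(1,4)] -> total=1
Click 2 (0,0) count=1: revealed 1 new [(0,0)] -> total=2
Click 3 (3,6) count=0: revealed 13 new [(2,4) (2,5) (2,6) (3,4) (3,5) (3,6) (4,4) (4,5) (4,6) (5,5) (5,6) (6,5) (6,6)] -> total=15
Click 4 (6,1) count=1: revealed 1 new [(6,1)] -> total=16

Answer: #......
....#..
....###
....###
....###
.....##
.#...##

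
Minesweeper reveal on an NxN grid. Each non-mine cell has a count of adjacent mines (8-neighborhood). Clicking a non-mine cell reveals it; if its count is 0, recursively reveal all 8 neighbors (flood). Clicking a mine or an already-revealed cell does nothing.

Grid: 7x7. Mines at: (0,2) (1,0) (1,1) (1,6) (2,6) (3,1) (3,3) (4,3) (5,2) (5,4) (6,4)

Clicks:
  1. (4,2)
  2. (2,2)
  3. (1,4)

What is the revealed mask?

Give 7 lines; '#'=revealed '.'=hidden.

Click 1 (4,2) count=4: revealed 1 new [(4,2)] -> total=1
Click 2 (2,2) count=3: revealed 1 new [(2,2)] -> total=2
Click 3 (1,4) count=0: revealed 9 new [(0,3) (0,4) (0,5) (1,3) (1,4) (1,5) (2,3) (2,4) (2,5)] -> total=11

Answer: ...###.
...###.
..####.
.......
..#....
.......
.......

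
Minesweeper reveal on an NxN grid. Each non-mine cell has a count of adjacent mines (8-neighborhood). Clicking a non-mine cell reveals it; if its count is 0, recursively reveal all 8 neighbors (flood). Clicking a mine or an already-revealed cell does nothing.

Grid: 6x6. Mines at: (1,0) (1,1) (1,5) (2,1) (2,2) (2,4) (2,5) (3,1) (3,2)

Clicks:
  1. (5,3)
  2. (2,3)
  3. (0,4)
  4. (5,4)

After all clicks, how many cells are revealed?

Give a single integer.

Click 1 (5,3) count=0: revealed 15 new [(3,3) (3,4) (3,5) (4,0) (4,1) (4,2) (4,3) (4,4) (4,5) (5,0) (5,1) (5,2) (5,3) (5,4) (5,5)] -> total=15
Click 2 (2,3) count=3: revealed 1 new [(2,3)] -> total=16
Click 3 (0,4) count=1: revealed 1 new [(0,4)] -> total=17
Click 4 (5,4) count=0: revealed 0 new [(none)] -> total=17

Answer: 17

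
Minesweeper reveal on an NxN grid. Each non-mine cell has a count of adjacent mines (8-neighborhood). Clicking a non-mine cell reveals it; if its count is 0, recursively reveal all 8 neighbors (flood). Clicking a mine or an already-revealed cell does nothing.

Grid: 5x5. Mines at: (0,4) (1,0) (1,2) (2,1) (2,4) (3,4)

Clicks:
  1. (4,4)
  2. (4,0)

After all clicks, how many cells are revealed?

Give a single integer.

Click 1 (4,4) count=1: revealed 1 new [(4,4)] -> total=1
Click 2 (4,0) count=0: revealed 8 new [(3,0) (3,1) (3,2) (3,3) (4,0) (4,1) (4,2) (4,3)] -> total=9

Answer: 9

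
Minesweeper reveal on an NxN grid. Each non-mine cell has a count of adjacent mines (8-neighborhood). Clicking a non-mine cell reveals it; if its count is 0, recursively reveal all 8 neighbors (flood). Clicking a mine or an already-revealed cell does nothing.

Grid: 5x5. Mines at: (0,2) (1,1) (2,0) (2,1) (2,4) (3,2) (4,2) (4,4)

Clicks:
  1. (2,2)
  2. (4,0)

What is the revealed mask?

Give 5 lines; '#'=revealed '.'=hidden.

Answer: .....
.....
..#..
##...
##...

Derivation:
Click 1 (2,2) count=3: revealed 1 new [(2,2)] -> total=1
Click 2 (4,0) count=0: revealed 4 new [(3,0) (3,1) (4,0) (4,1)] -> total=5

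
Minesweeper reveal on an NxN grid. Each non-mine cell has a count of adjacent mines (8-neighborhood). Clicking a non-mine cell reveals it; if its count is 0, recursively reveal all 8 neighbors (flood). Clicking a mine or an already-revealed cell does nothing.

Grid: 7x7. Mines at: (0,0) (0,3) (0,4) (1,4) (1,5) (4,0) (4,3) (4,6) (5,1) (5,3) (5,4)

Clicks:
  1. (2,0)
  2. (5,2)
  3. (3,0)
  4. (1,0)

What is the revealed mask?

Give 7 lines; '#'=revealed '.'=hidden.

Answer: .......
####...
####...
####...
.......
..#....
.......

Derivation:
Click 1 (2,0) count=0: revealed 12 new [(1,0) (1,1) (1,2) (1,3) (2,0) (2,1) (2,2) (2,3) (3,0) (3,1) (3,2) (3,3)] -> total=12
Click 2 (5,2) count=3: revealed 1 new [(5,2)] -> total=13
Click 3 (3,0) count=1: revealed 0 new [(none)] -> total=13
Click 4 (1,0) count=1: revealed 0 new [(none)] -> total=13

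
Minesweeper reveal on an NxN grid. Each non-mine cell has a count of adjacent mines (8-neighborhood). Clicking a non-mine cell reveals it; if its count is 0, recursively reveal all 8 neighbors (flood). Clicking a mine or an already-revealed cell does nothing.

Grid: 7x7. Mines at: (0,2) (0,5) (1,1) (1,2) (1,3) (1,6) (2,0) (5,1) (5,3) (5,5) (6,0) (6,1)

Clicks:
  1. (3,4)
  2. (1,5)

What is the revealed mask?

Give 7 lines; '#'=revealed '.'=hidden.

Answer: .......
.....#.
.######
.######
.######
.......
.......

Derivation:
Click 1 (3,4) count=0: revealed 18 new [(2,1) (2,2) (2,3) (2,4) (2,5) (2,6) (3,1) (3,2) (3,3) (3,4) (3,5) (3,6) (4,1) (4,2) (4,3) (4,4) (4,5) (4,6)] -> total=18
Click 2 (1,5) count=2: revealed 1 new [(1,5)] -> total=19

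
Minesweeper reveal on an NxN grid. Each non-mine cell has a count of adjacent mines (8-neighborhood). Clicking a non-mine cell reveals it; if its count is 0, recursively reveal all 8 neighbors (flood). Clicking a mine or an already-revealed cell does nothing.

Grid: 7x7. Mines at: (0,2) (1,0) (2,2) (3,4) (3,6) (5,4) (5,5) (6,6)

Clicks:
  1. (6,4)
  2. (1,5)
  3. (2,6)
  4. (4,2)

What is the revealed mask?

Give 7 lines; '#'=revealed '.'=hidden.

Click 1 (6,4) count=2: revealed 1 new [(6,4)] -> total=1
Click 2 (1,5) count=0: revealed 12 new [(0,3) (0,4) (0,5) (0,6) (1,3) (1,4) (1,5) (1,6) (2,3) (2,4) (2,5) (2,6)] -> total=13
Click 3 (2,6) count=1: revealed 0 new [(none)] -> total=13
Click 4 (4,2) count=0: revealed 18 new [(2,0) (2,1) (3,0) (3,1) (3,2) (3,3) (4,0) (4,1) (4,2) (4,3) (5,0) (5,1) (5,2) (5,3) (6,0) (6,1) (6,2) (6,3)] -> total=31

Answer: ...####
...####
##.####
####...
####...
####...
#####..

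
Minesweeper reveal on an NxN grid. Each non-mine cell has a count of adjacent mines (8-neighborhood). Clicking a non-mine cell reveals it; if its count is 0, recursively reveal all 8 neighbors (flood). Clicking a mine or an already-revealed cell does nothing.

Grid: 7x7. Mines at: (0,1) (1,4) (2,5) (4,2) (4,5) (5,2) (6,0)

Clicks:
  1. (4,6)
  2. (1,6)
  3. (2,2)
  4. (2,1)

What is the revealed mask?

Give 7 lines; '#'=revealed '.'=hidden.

Answer: .......
####..#
####...
####...
##....#
##.....
.......

Derivation:
Click 1 (4,6) count=1: revealed 1 new [(4,6)] -> total=1
Click 2 (1,6) count=1: revealed 1 new [(1,6)] -> total=2
Click 3 (2,2) count=0: revealed 16 new [(1,0) (1,1) (1,2) (1,3) (2,0) (2,1) (2,2) (2,3) (3,0) (3,1) (3,2) (3,3) (4,0) (4,1) (5,0) (5,1)] -> total=18
Click 4 (2,1) count=0: revealed 0 new [(none)] -> total=18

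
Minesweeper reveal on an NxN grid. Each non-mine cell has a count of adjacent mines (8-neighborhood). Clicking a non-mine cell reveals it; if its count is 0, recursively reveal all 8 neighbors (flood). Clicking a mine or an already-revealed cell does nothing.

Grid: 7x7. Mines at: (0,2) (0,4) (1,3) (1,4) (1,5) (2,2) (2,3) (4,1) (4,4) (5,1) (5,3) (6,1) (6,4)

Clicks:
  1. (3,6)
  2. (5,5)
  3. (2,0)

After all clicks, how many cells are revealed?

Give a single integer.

Click 1 (3,6) count=0: revealed 10 new [(2,5) (2,6) (3,5) (3,6) (4,5) (4,6) (5,5) (5,6) (6,5) (6,6)] -> total=10
Click 2 (5,5) count=2: revealed 0 new [(none)] -> total=10
Click 3 (2,0) count=0: revealed 8 new [(0,0) (0,1) (1,0) (1,1) (2,0) (2,1) (3,0) (3,1)] -> total=18

Answer: 18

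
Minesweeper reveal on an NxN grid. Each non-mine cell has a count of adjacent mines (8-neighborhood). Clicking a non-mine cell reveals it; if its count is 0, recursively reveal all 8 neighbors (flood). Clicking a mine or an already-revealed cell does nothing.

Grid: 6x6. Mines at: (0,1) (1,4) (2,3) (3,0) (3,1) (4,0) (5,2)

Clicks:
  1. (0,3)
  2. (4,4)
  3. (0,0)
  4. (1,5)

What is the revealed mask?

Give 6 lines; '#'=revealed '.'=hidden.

Click 1 (0,3) count=1: revealed 1 new [(0,3)] -> total=1
Click 2 (4,4) count=0: revealed 11 new [(2,4) (2,5) (3,3) (3,4) (3,5) (4,3) (4,4) (4,5) (5,3) (5,4) (5,5)] -> total=12
Click 3 (0,0) count=1: revealed 1 new [(0,0)] -> total=13
Click 4 (1,5) count=1: revealed 1 new [(1,5)] -> total=14

Answer: #..#..
.....#
....##
...###
...###
...###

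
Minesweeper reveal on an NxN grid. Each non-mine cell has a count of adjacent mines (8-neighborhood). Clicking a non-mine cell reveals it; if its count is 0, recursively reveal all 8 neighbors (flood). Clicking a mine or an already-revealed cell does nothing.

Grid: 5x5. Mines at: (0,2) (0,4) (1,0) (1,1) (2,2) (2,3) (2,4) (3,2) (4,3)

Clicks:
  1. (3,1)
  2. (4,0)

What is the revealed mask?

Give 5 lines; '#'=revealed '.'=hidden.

Click 1 (3,1) count=2: revealed 1 new [(3,1)] -> total=1
Click 2 (4,0) count=0: revealed 5 new [(2,0) (2,1) (3,0) (4,0) (4,1)] -> total=6

Answer: .....
.....
##...
##...
##...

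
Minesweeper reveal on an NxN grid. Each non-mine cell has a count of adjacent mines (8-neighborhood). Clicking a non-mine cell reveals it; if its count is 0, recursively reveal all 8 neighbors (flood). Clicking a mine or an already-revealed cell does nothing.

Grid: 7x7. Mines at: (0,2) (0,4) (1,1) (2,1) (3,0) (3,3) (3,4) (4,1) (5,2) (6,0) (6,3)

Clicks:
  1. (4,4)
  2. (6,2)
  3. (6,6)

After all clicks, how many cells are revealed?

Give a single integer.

Click 1 (4,4) count=2: revealed 1 new [(4,4)] -> total=1
Click 2 (6,2) count=2: revealed 1 new [(6,2)] -> total=2
Click 3 (6,6) count=0: revealed 16 new [(0,5) (0,6) (1,5) (1,6) (2,5) (2,6) (3,5) (3,6) (4,5) (4,6) (5,4) (5,5) (5,6) (6,4) (6,5) (6,6)] -> total=18

Answer: 18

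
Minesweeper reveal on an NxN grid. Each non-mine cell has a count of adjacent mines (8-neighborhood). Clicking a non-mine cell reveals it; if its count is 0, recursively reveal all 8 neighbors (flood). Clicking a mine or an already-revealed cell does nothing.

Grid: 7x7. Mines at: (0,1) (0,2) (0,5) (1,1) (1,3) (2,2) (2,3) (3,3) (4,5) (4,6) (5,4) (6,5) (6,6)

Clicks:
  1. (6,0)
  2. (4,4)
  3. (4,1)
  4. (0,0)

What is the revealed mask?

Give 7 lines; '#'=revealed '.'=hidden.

Click 1 (6,0) count=0: revealed 17 new [(2,0) (2,1) (3,0) (3,1) (3,2) (4,0) (4,1) (4,2) (4,3) (5,0) (5,1) (5,2) (5,3) (6,0) (6,1) (6,2) (6,3)] -> total=17
Click 2 (4,4) count=3: revealed 1 new [(4,4)] -> total=18
Click 3 (4,1) count=0: revealed 0 new [(none)] -> total=18
Click 4 (0,0) count=2: revealed 1 new [(0,0)] -> total=19

Answer: #......
.......
##.....
###....
#####..
####...
####...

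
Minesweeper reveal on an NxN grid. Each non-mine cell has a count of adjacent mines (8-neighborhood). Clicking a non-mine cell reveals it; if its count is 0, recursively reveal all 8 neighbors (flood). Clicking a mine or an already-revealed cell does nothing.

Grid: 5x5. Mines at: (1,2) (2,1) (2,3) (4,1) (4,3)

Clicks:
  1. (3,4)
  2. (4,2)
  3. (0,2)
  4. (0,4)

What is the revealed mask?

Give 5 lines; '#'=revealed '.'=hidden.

Answer: ..###
...##
.....
....#
..#..

Derivation:
Click 1 (3,4) count=2: revealed 1 new [(3,4)] -> total=1
Click 2 (4,2) count=2: revealed 1 new [(4,2)] -> total=2
Click 3 (0,2) count=1: revealed 1 new [(0,2)] -> total=3
Click 4 (0,4) count=0: revealed 4 new [(0,3) (0,4) (1,3) (1,4)] -> total=7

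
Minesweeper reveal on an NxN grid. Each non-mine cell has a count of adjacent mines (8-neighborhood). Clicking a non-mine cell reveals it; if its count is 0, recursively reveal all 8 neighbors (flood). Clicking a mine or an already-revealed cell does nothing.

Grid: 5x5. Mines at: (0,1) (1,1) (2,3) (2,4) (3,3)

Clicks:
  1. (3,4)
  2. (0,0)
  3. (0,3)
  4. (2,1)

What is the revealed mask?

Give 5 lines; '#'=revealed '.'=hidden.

Click 1 (3,4) count=3: revealed 1 new [(3,4)] -> total=1
Click 2 (0,0) count=2: revealed 1 new [(0,0)] -> total=2
Click 3 (0,3) count=0: revealed 6 new [(0,2) (0,3) (0,4) (1,2) (1,3) (1,4)] -> total=8
Click 4 (2,1) count=1: revealed 1 new [(2,1)] -> total=9

Answer: #.###
..###
.#...
....#
.....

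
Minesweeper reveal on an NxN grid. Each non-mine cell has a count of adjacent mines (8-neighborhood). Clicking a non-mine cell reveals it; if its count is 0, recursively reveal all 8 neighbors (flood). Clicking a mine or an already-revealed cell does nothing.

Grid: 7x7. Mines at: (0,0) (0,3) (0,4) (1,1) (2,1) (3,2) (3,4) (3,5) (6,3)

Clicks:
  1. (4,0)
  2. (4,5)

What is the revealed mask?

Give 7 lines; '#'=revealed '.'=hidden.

Answer: .......
.......
.......
##.....
###..#.
###....
###....

Derivation:
Click 1 (4,0) count=0: revealed 11 new [(3,0) (3,1) (4,0) (4,1) (4,2) (5,0) (5,1) (5,2) (6,0) (6,1) (6,2)] -> total=11
Click 2 (4,5) count=2: revealed 1 new [(4,5)] -> total=12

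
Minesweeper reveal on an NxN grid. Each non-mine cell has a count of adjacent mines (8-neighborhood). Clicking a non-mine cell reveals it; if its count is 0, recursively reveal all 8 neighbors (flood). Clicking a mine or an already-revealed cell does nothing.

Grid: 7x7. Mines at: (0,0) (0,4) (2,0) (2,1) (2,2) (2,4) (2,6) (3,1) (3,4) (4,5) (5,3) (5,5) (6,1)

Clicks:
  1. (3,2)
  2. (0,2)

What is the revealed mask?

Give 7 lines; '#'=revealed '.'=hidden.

Click 1 (3,2) count=3: revealed 1 new [(3,2)] -> total=1
Click 2 (0,2) count=0: revealed 6 new [(0,1) (0,2) (0,3) (1,1) (1,2) (1,3)] -> total=7

Answer: .###...
.###...
.......
..#....
.......
.......
.......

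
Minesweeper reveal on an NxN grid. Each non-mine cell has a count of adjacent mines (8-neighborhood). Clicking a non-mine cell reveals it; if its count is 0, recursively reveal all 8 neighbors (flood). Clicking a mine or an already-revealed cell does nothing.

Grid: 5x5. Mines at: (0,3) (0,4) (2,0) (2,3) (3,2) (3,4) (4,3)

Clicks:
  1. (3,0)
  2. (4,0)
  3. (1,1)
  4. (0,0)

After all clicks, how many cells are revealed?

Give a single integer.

Answer: 10

Derivation:
Click 1 (3,0) count=1: revealed 1 new [(3,0)] -> total=1
Click 2 (4,0) count=0: revealed 3 new [(3,1) (4,0) (4,1)] -> total=4
Click 3 (1,1) count=1: revealed 1 new [(1,1)] -> total=5
Click 4 (0,0) count=0: revealed 5 new [(0,0) (0,1) (0,2) (1,0) (1,2)] -> total=10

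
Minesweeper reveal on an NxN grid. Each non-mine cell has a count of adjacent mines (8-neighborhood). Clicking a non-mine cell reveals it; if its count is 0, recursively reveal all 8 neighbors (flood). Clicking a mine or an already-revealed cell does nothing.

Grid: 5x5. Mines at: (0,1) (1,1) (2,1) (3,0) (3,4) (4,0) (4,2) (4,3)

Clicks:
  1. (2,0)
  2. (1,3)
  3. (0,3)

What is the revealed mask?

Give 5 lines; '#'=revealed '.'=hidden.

Answer: ..###
..###
#.###
.....
.....

Derivation:
Click 1 (2,0) count=3: revealed 1 new [(2,0)] -> total=1
Click 2 (1,3) count=0: revealed 9 new [(0,2) (0,3) (0,4) (1,2) (1,3) (1,4) (2,2) (2,3) (2,4)] -> total=10
Click 3 (0,3) count=0: revealed 0 new [(none)] -> total=10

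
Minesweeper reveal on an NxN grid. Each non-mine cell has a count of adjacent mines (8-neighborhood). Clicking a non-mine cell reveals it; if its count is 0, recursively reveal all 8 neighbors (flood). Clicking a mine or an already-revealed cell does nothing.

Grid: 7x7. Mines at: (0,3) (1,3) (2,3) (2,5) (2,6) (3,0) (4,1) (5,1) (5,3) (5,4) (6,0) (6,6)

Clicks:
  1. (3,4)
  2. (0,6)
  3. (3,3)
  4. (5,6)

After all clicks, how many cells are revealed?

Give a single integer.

Answer: 9

Derivation:
Click 1 (3,4) count=2: revealed 1 new [(3,4)] -> total=1
Click 2 (0,6) count=0: revealed 6 new [(0,4) (0,5) (0,6) (1,4) (1,5) (1,6)] -> total=7
Click 3 (3,3) count=1: revealed 1 new [(3,3)] -> total=8
Click 4 (5,6) count=1: revealed 1 new [(5,6)] -> total=9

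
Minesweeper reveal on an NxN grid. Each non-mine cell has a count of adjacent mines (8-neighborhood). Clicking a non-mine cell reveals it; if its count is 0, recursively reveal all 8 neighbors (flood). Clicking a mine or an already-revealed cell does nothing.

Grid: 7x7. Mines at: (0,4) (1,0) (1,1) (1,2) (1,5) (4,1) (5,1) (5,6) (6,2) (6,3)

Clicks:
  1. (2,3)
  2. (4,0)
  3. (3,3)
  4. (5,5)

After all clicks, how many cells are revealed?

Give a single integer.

Click 1 (2,3) count=1: revealed 1 new [(2,3)] -> total=1
Click 2 (4,0) count=2: revealed 1 new [(4,0)] -> total=2
Click 3 (3,3) count=0: revealed 18 new [(2,2) (2,4) (2,5) (2,6) (3,2) (3,3) (3,4) (3,5) (3,6) (4,2) (4,3) (4,4) (4,5) (4,6) (5,2) (5,3) (5,4) (5,5)] -> total=20
Click 4 (5,5) count=1: revealed 0 new [(none)] -> total=20

Answer: 20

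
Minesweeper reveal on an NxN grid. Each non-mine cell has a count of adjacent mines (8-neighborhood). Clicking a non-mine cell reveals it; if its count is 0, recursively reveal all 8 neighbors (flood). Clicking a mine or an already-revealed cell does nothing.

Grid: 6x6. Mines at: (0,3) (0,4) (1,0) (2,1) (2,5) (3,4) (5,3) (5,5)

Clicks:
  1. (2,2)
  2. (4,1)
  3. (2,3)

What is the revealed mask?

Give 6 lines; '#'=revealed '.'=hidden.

Answer: ......
......
..##..
###...
###...
###...

Derivation:
Click 1 (2,2) count=1: revealed 1 new [(2,2)] -> total=1
Click 2 (4,1) count=0: revealed 9 new [(3,0) (3,1) (3,2) (4,0) (4,1) (4,2) (5,0) (5,1) (5,2)] -> total=10
Click 3 (2,3) count=1: revealed 1 new [(2,3)] -> total=11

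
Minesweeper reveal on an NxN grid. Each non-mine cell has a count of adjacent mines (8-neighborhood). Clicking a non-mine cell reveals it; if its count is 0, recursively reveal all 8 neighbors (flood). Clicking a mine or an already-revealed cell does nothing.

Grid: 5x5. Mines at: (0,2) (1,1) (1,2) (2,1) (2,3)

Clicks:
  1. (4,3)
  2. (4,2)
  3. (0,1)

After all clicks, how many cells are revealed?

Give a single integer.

Click 1 (4,3) count=0: revealed 10 new [(3,0) (3,1) (3,2) (3,3) (3,4) (4,0) (4,1) (4,2) (4,3) (4,4)] -> total=10
Click 2 (4,2) count=0: revealed 0 new [(none)] -> total=10
Click 3 (0,1) count=3: revealed 1 new [(0,1)] -> total=11

Answer: 11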